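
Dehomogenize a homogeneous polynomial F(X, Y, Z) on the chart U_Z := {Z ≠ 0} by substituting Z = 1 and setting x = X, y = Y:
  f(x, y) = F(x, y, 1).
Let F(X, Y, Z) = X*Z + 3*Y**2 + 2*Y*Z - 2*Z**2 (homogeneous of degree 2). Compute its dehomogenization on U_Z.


f(x, y) = x + 3*y**2 + 2*y - 2

On U_Z we set Z = 1. Each monomial c·X^i·Y^j·Z^k in F becomes c·x^i·y^j·1^k = c·x^i·y^j.
Substituting Z = 1: F(X, Y, 1) = x + 3*y**2 + 2*y - 2.
Note: deg(f) ≤ deg(F) = 2; strict inequality happens when F is divisible by Z (lost terms).


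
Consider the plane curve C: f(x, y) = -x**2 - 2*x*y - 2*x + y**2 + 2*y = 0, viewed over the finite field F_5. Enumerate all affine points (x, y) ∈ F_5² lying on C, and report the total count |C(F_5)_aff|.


Affine F_5-points: {(0, 0), (0, 3), (2, 3), (2, 4), (3, 0), (3, 4)}; count = 6.

For each of the 25 pairs (x, y) ∈ F_5², evaluate f(x, y) mod 5. Record the zeros.
  x = 0: [0↦0, 1↦3, 2↦3, 3↦0, 4↦4]  zeros at y ∈ {0, 3}
  x = 1: [0↦2, 1↦3, 2↦1, 3↦1, 4↦3]  zeros at y ∈ ∅
  x = 2: [0↦2, 1↦1, 2↦2, 3↦0, 4↦0]  zeros at y ∈ {3, 4}
  x = 3: [0↦0, 1↦2, 2↦1, 3↦2, 4↦0]  zeros at y ∈ {0, 4}
  x = 4: [0↦1, 1↦1, 2↦3, 3↦2, 4↦3]  zeros at y ∈ ∅
Collecting zeros: affine points = {(0, 0), (0, 3), (2, 3), (2, 4), (3, 0), (3, 4)}.
Total count |C(F_5)_aff| = 6.


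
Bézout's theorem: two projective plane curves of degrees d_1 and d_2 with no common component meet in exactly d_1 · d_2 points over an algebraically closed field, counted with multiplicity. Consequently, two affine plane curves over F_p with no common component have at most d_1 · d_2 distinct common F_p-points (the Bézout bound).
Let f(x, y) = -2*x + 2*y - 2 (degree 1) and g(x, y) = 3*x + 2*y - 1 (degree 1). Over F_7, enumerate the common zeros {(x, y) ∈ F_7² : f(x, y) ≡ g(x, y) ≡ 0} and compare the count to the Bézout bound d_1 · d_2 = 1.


Common zeros: {(4, 5)}; count = 1; Bézout bound = 1.

deg(f) = 1, deg(g) = 1, so Bézout bound = 1.
Scan x ∈ F_7. For each x, list the y ∈ F_7 with f(x, y) ≡ 0 and those with g(x, y) ≡ 0 (mod 7); the common zeros in that column are the intersection.
  x = 0: f ≡ 0 at y ∈ {1}; g ≡ 0 at y ∈ {4}; common: ∅.
  x = 1: f ≡ 0 at y ∈ {2}; g ≡ 0 at y ∈ {6}; common: ∅.
  x = 2: f ≡ 0 at y ∈ {3}; g ≡ 0 at y ∈ {1}; common: ∅.
  x = 3: f ≡ 0 at y ∈ {4}; g ≡ 0 at y ∈ {3}; common: ∅.
  x = 4: f ≡ 0 at y ∈ {5}; g ≡ 0 at y ∈ {5}; common: {5}.
  x = 5: f ≡ 0 at y ∈ {6}; g ≡ 0 at y ∈ {0}; common: ∅.
  x = 6: f ≡ 0 at y ∈ {0}; g ≡ 0 at y ∈ {2}; common: ∅.
Collecting: common zeros = {(4, 5)}, so the count is 1.
Comparison with the Bézout bound: 1 ≤ 1 = deg(f)·deg(g), as expected for curves with no common component (the bound is attained).


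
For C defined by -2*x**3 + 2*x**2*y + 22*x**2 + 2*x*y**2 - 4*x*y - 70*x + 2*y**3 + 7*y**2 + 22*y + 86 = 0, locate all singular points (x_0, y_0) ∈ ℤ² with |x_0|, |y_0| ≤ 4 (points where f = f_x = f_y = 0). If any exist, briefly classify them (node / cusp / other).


Singular points: {(3, -2)}; classification: cusp.

Compute partial derivatives:
  f_x = -6*x**2 + 4*x*y + 44*x + 2*y**2 - 4*y - 70.
  f_y = 2*x**2 + 4*x*y - 4*x + 6*y**2 + 14*y + 22.
Scan x_0 ∈ {−4, ..., 4}. For each x_0, f_y(x_0, y) is a polynomial in y; find its integer roots y ∈ {−4, ..., 4}, then test f_x and f at those candidates.
  x = -4: f_y(-4, y) = 6*y**2 - 2*y + 70; no integer root y with |y| ≤ 4.
  x = -3: f_y(-3, y) = 6*y**2 + 2*y + 52; no integer root y with |y| ≤ 4.
  x = -2: f_y(-2, y) = 6*y**2 + 6*y + 38; no integer root y with |y| ≤ 4.
  x = -1: f_y(-1, y) = 6*y**2 + 10*y + 28; no integer root y with |y| ≤ 4.
  x = 0: f_y(0, y) = 6*y**2 + 14*y + 22; no integer root y with |y| ≤ 4.
  x = 1: f_y(1, y) = 6*y**2 + 18*y + 20; no integer root y with |y| ≤ 4.
  x = 2: f_y(2, y) = 6*y**2 + 22*y + 22; no integer root y with |y| ≤ 4.
  x = 3: f_y(3, y) = 6*y**2 + 26*y + 28; vanishes at y ∈ {-2}. (3, -2): f_x = 0, f = 0 — SINGULAR.
  x = 4: f_y(4, y) = 6*y**2 + 30*y + 38; no integer root y with |y| ≤ 4.
Only singular point on the grid: (3, -2).
Classify: substitute x = 3 + u, y = -2 + v and expand: f = -2*u**3 + 2*u**2*v + 2*u*v**2 + 2*v**3 + v**2.
No constant or linear terms (consistent with a singular point). Quadratic part: v**2. Cubic part: -2*u**3 + 2*u**2*v + 2*u*v**2 + 2*v**3.
The quadratic part v**2 is a perfect square, so there is a single (double) tangent line v = 0, i.e. y = -2. Restricting the cubic part to that line (v = 0) leaves -2*u**3 ≠ 0, so f is not divisible by v and the branch is v² ≈ 2*u**3 to lowest order — this is a cusp.
Classification: cusp.


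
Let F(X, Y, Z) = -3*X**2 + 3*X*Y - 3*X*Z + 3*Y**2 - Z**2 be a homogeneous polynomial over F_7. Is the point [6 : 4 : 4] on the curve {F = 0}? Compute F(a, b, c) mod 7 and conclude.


F(6,4,4) ≡ 1 (mod 7); P is NOT on the curve.

Evaluate F(6, 4, 4) term-by-term (mod 7).
  -3*X**2 ↦ -3·36·1·1 = -108
  3*X*Y ↦ 3·6·4·1 = 72
  -3*X*Z ↦ -3·6·1·4 = -72
  3*Y**2 ↦ 3·1·16·1 = 48
  -Z**2 ↦ -1·1·1·16 = -16
Sum: F(6, 4, 4) = (-108) + (72) + (-72) + (48) + (-16) = -76.
Reducing mod 7: -76 ≡ 1 (mod 7).
Since F(a, b, c) ≡ 1 ≠ 0 (mod 7), P does NOT lie on the curve.


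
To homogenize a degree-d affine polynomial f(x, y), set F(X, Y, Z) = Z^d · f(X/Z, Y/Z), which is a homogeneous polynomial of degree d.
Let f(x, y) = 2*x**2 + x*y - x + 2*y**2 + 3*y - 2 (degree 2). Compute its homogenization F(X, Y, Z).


F(X, Y, Z) = 2*X**2 + X*Y - X*Z + 2*Y**2 + 3*Y*Z - 2*Z**2

deg(f) = 2.
Substitute x = X/Z, y = Y/Z into f, then multiply by Z^2.
  monomial 2·x^2·y^0 ↦ 2·X^2·Y^0·Z^0.
  monomial 1·x^1·y^1 ↦ 1·X^1·Y^1·Z^0.
  monomial -1·x^1·y^0 ↦ -1·X^1·Y^0·Z^1.
  monomial 2·x^0·y^2 ↦ 2·X^0·Y^2·Z^0.
  monomial 3·x^0·y^1 ↦ 3·X^0·Y^1·Z^1.
  monomial -2·x^0·y^0 ↦ -2·X^0·Y^0·Z^2.
Collecting: F(X, Y, Z) = 2*X**2 + X*Y - X*Z + 2*Y**2 + 3*Y*Z - 2*Z**2.


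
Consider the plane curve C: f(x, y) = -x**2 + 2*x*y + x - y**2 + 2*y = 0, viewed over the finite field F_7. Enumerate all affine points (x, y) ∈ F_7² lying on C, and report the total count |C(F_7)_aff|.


Affine F_7-points: {(0, 0), (0, 2), (1, 0), (1, 4), (2, 3), (5, 2), (5, 3)}; count = 7.

For each of the 49 pairs (x, y) ∈ F_7², evaluate f(x, y) mod 7. Record the zeros.
  x = 0: [0↦0, 1↦1, 2↦0, 3↦4, 4↦6, 5↦6, 6↦4]  zeros at y ∈ {0, 2}
  x = 1: [0↦0, 1↦3, 2↦4, 3↦3, 4↦0, 5↦2, 6↦2]  zeros at y ∈ {0, 4}
  x = 2: [0↦5, 1↦3, 2↦6, 3↦0, 4↦6, 5↦3, 6↦5]  zeros at y ∈ {3}
  x = 3: [0↦1, 1↦1, 2↦6, 3↦2, 4↦3, 5↦2, 6↦6]  zeros at y ∈ ∅
  x = 4: [0↦2, 1↦4, 2↦4, 3↦2, 4↦5, 5↦6, 6↦5]  zeros at y ∈ ∅
  x = 5: [0↦1, 1↦5, 2↦0, 3↦0, 4↦5, 5↦1, 6↦2]  zeros at y ∈ {2, 3}
  x = 6: [0↦5, 1↦4, 2↦1, 3↦3, 4↦3, 5↦1, 6↦4]  zeros at y ∈ ∅
Collecting zeros: affine points = {(0, 0), (0, 2), (1, 0), (1, 4), (2, 3), (5, 2), (5, 3)}.
Total count |C(F_7)_aff| = 7.


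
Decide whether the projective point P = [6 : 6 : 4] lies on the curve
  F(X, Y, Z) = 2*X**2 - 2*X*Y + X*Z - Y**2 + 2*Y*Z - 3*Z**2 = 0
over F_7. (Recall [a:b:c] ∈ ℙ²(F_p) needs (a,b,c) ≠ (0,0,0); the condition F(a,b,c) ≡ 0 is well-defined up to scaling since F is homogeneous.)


F(6,6,4) ≡ 2 (mod 7); P is NOT on the curve.

Evaluate F(6, 6, 4) term-by-term (mod 7).
  2*X**2 ↦ 2·36·1·1 = 72
  -2*X*Y ↦ -2·6·6·1 = -72
  X*Z ↦ 1·6·1·4 = 24
  -Y**2 ↦ -1·1·36·1 = -36
  2*Y*Z ↦ 2·1·6·4 = 48
  -3*Z**2 ↦ -3·1·1·16 = -48
Sum: F(6, 6, 4) = (72) + (-72) + (24) + (-36) + (48) + (-48) = -12.
Reducing mod 7: -12 ≡ 2 (mod 7).
Since F(a, b, c) ≡ 2 ≠ 0 (mod 7), P does NOT lie on the curve.


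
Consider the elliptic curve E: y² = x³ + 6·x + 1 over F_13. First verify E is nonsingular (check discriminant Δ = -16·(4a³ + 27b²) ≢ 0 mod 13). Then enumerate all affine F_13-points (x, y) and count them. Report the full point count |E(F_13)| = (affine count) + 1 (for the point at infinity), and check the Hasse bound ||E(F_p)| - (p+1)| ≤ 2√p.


Affine points = {(0, 1), (0, 12), (5, 0), (7, 3), (7, 10), (9, 2), (9, 11)}; affine count = 7; |E(F_13)| = 8.

Discriminant check: Δ ∝ 4a³ + 27b² = 4·6³ + 27·1² = 4·216 + 27·1 ≡ 7 (mod 13). Nonzero ⇒ E is nonsingular.
For each x ∈ F_13, compute rhs = x³ + 6·x + 1 mod 13, then count y ∈ F_13 with y² ≡ rhs.
  x = 0: rhs = 1, matching y values: 1, 12 (2 points).
  x = 1: rhs = 8, matching y values: none (0 points).
  x = 2: rhs = 8, matching y values: none (0 points).
  x = 3: rhs = 7, matching y values: none (0 points).
  x = 4: rhs = 11, matching y values: none (0 points).
  x = 5: rhs = 0, matching y values: 0 (1 points).
  x = 6: rhs = 6, matching y values: none (0 points).
  x = 7: rhs = 9, matching y values: 3, 10 (2 points).
  x = 8: rhs = 2, matching y values: none (0 points).
  x = 9: rhs = 4, matching y values: 2, 11 (2 points).
  x = 10: rhs = 8, matching y values: none (0 points).
  x = 11: rhs = 7, matching y values: none (0 points).
  x = 12: rhs = 7, matching y values: none (0 points).
Total affine count: 7.
Full point count |E(F_13)| = 7 + 1 = 8.
Hasse bound: |8 − (13+1)| = |-6| = 6 ≤ 2√13 ≈ 7.2111 ✓.


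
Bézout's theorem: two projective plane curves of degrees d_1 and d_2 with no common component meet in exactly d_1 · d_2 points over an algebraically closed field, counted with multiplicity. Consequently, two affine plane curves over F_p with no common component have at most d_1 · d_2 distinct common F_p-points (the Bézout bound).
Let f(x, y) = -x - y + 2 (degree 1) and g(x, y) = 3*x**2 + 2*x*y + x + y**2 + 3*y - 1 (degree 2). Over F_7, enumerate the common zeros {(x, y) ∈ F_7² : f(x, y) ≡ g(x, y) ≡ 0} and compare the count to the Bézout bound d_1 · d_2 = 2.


Common zeros: {(3, 6), (5, 4)}; count = 2; Bézout bound = 2.

deg(f) = 1, deg(g) = 2, so Bézout bound = 2.
Scan x ∈ F_7. For each x, list the y ∈ F_7 with f(x, y) ≡ 0 and those with g(x, y) ≡ 0 (mod 7); the common zeros in that column are the intersection.
  x = 0: f ≡ 0 at y ∈ {2}; g ≡ 0 at y ∈ ∅; common: ∅.
  x = 1: f ≡ 0 at y ∈ {1}; g ≡ 0 at y ∈ ∅; common: ∅.
  x = 2: f ≡ 0 at y ∈ {0}; g ≡ 0 at y ∈ {1, 6}; common: ∅.
  x = 3: f ≡ 0 at y ∈ {6}; g ≡ 0 at y ∈ {6}; common: {6}.
  x = 4: f ≡ 0 at y ∈ {5}; g ≡ 0 at y ∈ {1, 2}; common: ∅.
  x = 5: f ≡ 0 at y ∈ {4}; g ≡ 0 at y ∈ {4}; common: {4}.
  x = 6: f ≡ 0 at y ∈ {3}; g ≡ 0 at y ∈ {2, 4}; common: ∅.
Collecting: common zeros = {(3, 6), (5, 4)}, so the count is 2.
Comparison with the Bézout bound: 2 ≤ 2 = deg(f)·deg(g), as expected for curves with no common component (the bound is attained).


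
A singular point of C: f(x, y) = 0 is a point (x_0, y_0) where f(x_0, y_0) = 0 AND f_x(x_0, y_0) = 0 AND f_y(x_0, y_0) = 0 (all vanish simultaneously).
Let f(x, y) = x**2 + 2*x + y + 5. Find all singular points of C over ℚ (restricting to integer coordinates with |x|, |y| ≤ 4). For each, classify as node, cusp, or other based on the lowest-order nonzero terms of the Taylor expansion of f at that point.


No singular points in the scanned grid; C is smooth there.

Compute partial derivatives:
  f_x = 2*x + 2.
  f_y = 1.
f_y = 1 is a nonzero constant, so f_y never vanishes: no point (x, y) can satisfy f = f_x = f_y = 0. In particular no (x, y) ∈ {−4, ..., 4}² is singular; the curve is smooth.


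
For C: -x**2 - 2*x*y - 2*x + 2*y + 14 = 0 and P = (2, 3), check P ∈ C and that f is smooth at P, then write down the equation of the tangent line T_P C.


Tangent line at P: -12*x - 2*y + 30 = 0.

Step 1: f(2, 3) = 0, so P lies on C.
Step 2: partial derivatives
  f_x(x, y) = -2*x - 2*y - 2, f_y(x, y) = 2 - 2*x.
  f_x(P) = -12, f_y(P) = -2 (gradient nonzero, so P is smooth).
Step 3: tangent line at P: -12·(x − 2) + -2·(y − 3) = 0.
Expanding: -12*x - 2*y + 30 = 0.


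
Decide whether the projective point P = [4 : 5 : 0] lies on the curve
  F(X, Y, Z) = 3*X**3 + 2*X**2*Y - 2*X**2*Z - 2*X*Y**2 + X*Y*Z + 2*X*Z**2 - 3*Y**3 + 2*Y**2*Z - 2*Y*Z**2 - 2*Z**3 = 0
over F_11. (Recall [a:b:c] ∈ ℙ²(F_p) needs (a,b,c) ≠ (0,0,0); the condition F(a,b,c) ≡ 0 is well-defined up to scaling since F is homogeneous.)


F(4,5,0) ≡ 8 (mod 11); P is NOT on the curve.

Evaluate F(4, 5, 0) term-by-term (mod 11).
  3*X**3 ↦ 3·64·1·1 = 192
  2*X**2*Y ↦ 2·16·5·1 = 160
  -2*X**2*Z ↦ -2·16·1·0 = 0
  -2*X*Y**2 ↦ -2·4·25·1 = -200
  X*Y*Z ↦ 1·4·5·0 = 0
  2*X*Z**2 ↦ 2·4·1·0 = 0
  -3*Y**3 ↦ -3·1·125·1 = -375
  2*Y**2*Z ↦ 2·1·25·0 = 0
  -2*Y*Z**2 ↦ -2·1·5·0 = 0
  -2*Z**3 ↦ -2·1·1·0 = 0
Sum: F(4, 5, 0) = (192) + (160) + (0) + (-200) + (0) + (0) + (-375) + (0) + (0) + (0) = -223.
Reducing mod 11: -223 ≡ 8 (mod 11).
Since F(a, b, c) ≡ 8 ≠ 0 (mod 11), P does NOT lie on the curve.


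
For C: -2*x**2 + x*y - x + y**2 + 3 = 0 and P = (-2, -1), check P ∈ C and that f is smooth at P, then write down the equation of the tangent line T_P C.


Tangent line at P: 6*x - 4*y + 8 = 0.

Step 1: f(-2, -1) = 0, so P lies on C.
Step 2: partial derivatives
  f_x(x, y) = -4*x + y - 1, f_y(x, y) = x + 2*y.
  f_x(P) = 6, f_y(P) = -4 (gradient nonzero, so P is smooth).
Step 3: tangent line at P: 6·(x − -2) + -4·(y − -1) = 0.
Expanding: 6*x - 4*y + 8 = 0.


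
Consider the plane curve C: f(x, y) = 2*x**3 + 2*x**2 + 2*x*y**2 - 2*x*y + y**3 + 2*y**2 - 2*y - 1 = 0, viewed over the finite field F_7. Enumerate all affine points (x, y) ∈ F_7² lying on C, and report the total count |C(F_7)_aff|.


Affine F_7-points: {(0, 1), (3, 4), (4, 4), (5, 6), (6, 1), (6, 2), (6, 4)}; count = 7.

For each of the 49 pairs (x, y) ∈ F_7², evaluate f(x, y) mod 7. Record the zeros.
  x = 0: [0↦6, 1↦0, 2↦4, 3↦3, 4↦3, 5↦3, 6↦2]  zeros at y ∈ {1}
  x = 1: [0↦3, 1↦4, 2↦5, 3↦5, 4↦3, 5↦5, 6↦3]  zeros at y ∈ ∅
  x = 2: [0↦2, 1↦3, 2↦1, 3↦2, 4↦5, 5↦2, 6↦6]  zeros at y ∈ ∅
  x = 3: [0↦1, 1↦2, 2↦4, 3↦6, 4↦0, 5↦6, 6↦2]  zeros at y ∈ {4}
  x = 4: [0↦5, 1↦6, 2↦5, 3↦1, 4↦0, 5↦1, 6↦3]  zeros at y ∈ {4}
  x = 5: [0↦5, 1↦6, 2↦2, 3↦6, 4↦3, 5↦6, 6↦0]  zeros at y ∈ {6}
  x = 6: [0↦6, 1↦0, 2↦0, 3↦5, 4↦0, 5↦5, 6↦5]  zeros at y ∈ {1, 2, 4}
Collecting zeros: affine points = {(0, 1), (3, 4), (4, 4), (5, 6), (6, 1), (6, 2), (6, 4)}.
Total count |C(F_7)_aff| = 7.


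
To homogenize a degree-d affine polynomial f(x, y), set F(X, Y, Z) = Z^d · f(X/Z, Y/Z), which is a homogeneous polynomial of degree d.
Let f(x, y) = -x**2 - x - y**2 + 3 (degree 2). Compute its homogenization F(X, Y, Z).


F(X, Y, Z) = -X**2 - X*Z - Y**2 + 3*Z**2

deg(f) = 2.
Substitute x = X/Z, y = Y/Z into f, then multiply by Z^2.
  monomial -1·x^2·y^0 ↦ -1·X^2·Y^0·Z^0.
  monomial -1·x^1·y^0 ↦ -1·X^1·Y^0·Z^1.
  monomial -1·x^0·y^2 ↦ -1·X^0·Y^2·Z^0.
  monomial 3·x^0·y^0 ↦ 3·X^0·Y^0·Z^2.
Collecting: F(X, Y, Z) = -X**2 - X*Z - Y**2 + 3*Z**2.


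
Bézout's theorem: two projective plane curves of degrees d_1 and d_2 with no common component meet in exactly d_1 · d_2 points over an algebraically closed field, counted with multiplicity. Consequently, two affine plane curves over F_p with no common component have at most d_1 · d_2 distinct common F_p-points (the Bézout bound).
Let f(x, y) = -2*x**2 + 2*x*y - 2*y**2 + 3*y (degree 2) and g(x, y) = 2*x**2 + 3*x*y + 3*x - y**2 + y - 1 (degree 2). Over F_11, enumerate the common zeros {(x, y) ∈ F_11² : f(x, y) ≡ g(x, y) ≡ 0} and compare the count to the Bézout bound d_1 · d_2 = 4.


Common zeros: ∅; count = 0; Bézout bound = 4.

deg(f) = 2, deg(g) = 2, so Bézout bound = 4.
Scan x ∈ F_11. For each x, list the y ∈ F_11 with f(x, y) ≡ 0 and those with g(x, y) ≡ 0 (mod 11); the common zeros in that column are the intersection.
  x = 0: f ≡ 0 at y ∈ {0, 7}; g ≡ 0 at y ∈ ∅; common: ∅.
  x = 1: f ≡ 0 at y ∈ {2, 6}; g ≡ 0 at y ∈ ∅; common: ∅.
  x = 2: f ≡ 0 at y ∈ ∅; g ≡ 0 at y ∈ ∅; common: ∅.
  x = 3: f ≡ 0 at y ∈ {1, 9}; g ≡ 0 at y ∈ ∅; common: ∅.
  x = 4: f ≡ 0 at y ∈ ∅; g ≡ 0 at y ∈ {1}; common: ∅.
  x = 5: f ≡ 0 at y ∈ {6}; g ≡ 0 at y ∈ ∅; common: ∅.
  x = 6: f ≡ 0 at y ∈ {4, 9}; g ≡ 0 at y ∈ ∅; common: ∅.
  x = 7: f ≡ 0 at y ∈ {7}; g ≡ 0 at y ∈ ∅; common: ∅.
  x = 8: f ≡ 0 at y ∈ ∅; g ≡ 0 at y ∈ ∅; common: ∅.
  x = 9: f ≡ 0 at y ∈ {1, 4}; g ≡ 0 at y ∈ ∅; common: ∅.
  x = 10: f ≡ 0 at y ∈ ∅; g ≡ 0 at y ∈ ∅; common: ∅.
Collecting: common zeros = ∅, so the count is 0.
Comparison with the Bézout bound: 0 ≤ 4 = deg(f)·deg(g), as expected for curves with no common component (the affine F_11-count falls short of the bound because intersections may lie at infinity, over extension fields, or carry multiplicity).


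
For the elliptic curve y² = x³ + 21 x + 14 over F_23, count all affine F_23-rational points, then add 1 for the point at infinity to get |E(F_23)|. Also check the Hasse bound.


Affine points = {(1, 6), (1, 17), (2, 8), (2, 15), (3, 9), (3, 14), (4, 1), (4, 22), (8, 2), (8, 21), (9, 9), (9, 14), (11, 9), (11, 14), (12, 4), (12, 19), (13, 0), (14, 4), (14, 19), (15, 1), (15, 22), (19, 2), (19, 21), (20, 4), (20, 19)}; affine count = 25; |E(F_23)| = 26.

Discriminant check: Δ ∝ 4a³ + 27b² = 4·21³ + 27·14² = 4·9261 + 27·196 ≡ 16 (mod 23). Nonzero ⇒ E is nonsingular.
For each x ∈ F_23, compute rhs = x³ + 21·x + 14 mod 23, then count y ∈ F_23 with y² ≡ rhs.
  x = 0: rhs = 14, matching y values: none (0 points).
  x = 1: rhs = 13, matching y values: 6, 17 (2 points).
  x = 2: rhs = 18, matching y values: 8, 15 (2 points).
  x = 3: rhs = 12, matching y values: 9, 14 (2 points).
  x = 4: rhs = 1, matching y values: 1, 22 (2 points).
  x = 5: rhs = 14, matching y values: none (0 points).
  x = 6: rhs = 11, matching y values: none (0 points).
  x = 7: rhs = 21, matching y values: none (0 points).
  x = 8: rhs = 4, matching y values: 2, 21 (2 points).
  x = 9: rhs = 12, matching y values: 9, 14 (2 points).
  x = 10: rhs = 5, matching y values: none (0 points).
  x = 11: rhs = 12, matching y values: 9, 14 (2 points).
  x = 12: rhs = 16, matching y values: 4, 19 (2 points).
  x = 13: rhs = 0, matching y values: 0 (1 points).
  x = 14: rhs = 16, matching y values: 4, 19 (2 points).
  x = 15: rhs = 1, matching y values: 1, 22 (2 points).
  x = 16: rhs = 7, matching y values: none (0 points).
  x = 17: rhs = 17, matching y values: none (0 points).
  x = 18: rhs = 14, matching y values: none (0 points).
  x = 19: rhs = 4, matching y values: 2, 21 (2 points).
  x = 20: rhs = 16, matching y values: 4, 19 (2 points).
  x = 21: rhs = 10, matching y values: none (0 points).
  x = 22: rhs = 15, matching y values: none (0 points).
Total affine count: 25.
Full point count |E(F_23)| = 25 + 1 = 26.
Hasse bound: |26 − (23+1)| = |2| = 2 ≤ 2√23 ≈ 9.5917 ✓.


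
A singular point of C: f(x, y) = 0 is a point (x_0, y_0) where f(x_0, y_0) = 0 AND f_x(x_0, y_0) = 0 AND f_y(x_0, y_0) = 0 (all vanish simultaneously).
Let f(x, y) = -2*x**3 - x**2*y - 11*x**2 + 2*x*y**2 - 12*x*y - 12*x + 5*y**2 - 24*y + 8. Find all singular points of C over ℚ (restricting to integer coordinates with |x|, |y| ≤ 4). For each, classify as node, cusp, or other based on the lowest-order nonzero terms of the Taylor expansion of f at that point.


Singular points: {(-2, 2)}; classification: node.

Compute partial derivatives:
  f_x = -6*x**2 - 2*x*y - 22*x + 2*y**2 - 12*y - 12.
  f_y = -x**2 + 4*x*y - 12*x + 10*y - 24.
Scan x_0 ∈ {−4, ..., 4}. For each x_0, f_y(x_0, y) is a polynomial in y; find its integer roots y ∈ {−4, ..., 4}, then test f_x and f at those candidates.
  x = -4: f_y(-4, y) = 8 - 6*y; no integer root y with |y| ≤ 4.
  x = -3: f_y(-3, y) = 3 - 2*y; no integer root y with |y| ≤ 4.
  x = -2: f_y(-2, y) = 2*y - 4; vanishes at y ∈ {2}. (-2, 2): f_x = 0, f = 0 — SINGULAR.
  x = -1: f_y(-1, y) = 6*y - 13; no integer root y with |y| ≤ 4.
  x = 0: f_y(0, y) = 10*y - 24; no integer root y with |y| ≤ 4.
  x = 1: f_y(1, y) = 14*y - 37; no integer root y with |y| ≤ 4.
  x = 2: f_y(2, y) = 18*y - 52; no integer root y with |y| ≤ 4.
  x = 3: f_y(3, y) = 22*y - 69; no integer root y with |y| ≤ 4.
  x = 4: f_y(4, y) = 26*y - 88; no integer root y with |y| ≤ 4.
Only singular point on the grid: (-2, 2).
Classify: substitute x = -2 + u, y = 2 + v and expand: f = -2*u**3 - u**2*v - u**2 + 2*u*v**2 + v**2.
No constant or linear terms (consistent with a singular point). Quadratic part: -u**2 + v**2. Cubic part: -2*u**3 - u**2*v + 2*u*v**2.
The quadratic part v**2 - u**2 = (v − u)(v + u) splits into two distinct linear factors, so there are two distinct tangent lines y − 2 = ±(x − -2) — this is a node (ordinary double point).
Classification: node.


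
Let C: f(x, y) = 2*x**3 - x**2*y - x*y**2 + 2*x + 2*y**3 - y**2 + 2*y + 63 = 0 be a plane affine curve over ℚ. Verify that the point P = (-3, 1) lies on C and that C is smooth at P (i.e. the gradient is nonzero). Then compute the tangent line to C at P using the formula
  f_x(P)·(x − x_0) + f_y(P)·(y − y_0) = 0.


Tangent line at P: 61*x + 3*y + 180 = 0.

Step 1: f(-3, 1) = 0, so P lies on C.
Step 2: partial derivatives
  f_x(x, y) = 6*x**2 - 2*x*y - y**2 + 2, f_y(x, y) = -x**2 - 2*x*y + 6*y**2 - 2*y + 2.
  f_x(P) = 61, f_y(P) = 3 (gradient nonzero, so P is smooth).
Step 3: tangent line at P: 61·(x − -3) + 3·(y − 1) = 0.
Expanding: 61*x + 3*y + 180 = 0.


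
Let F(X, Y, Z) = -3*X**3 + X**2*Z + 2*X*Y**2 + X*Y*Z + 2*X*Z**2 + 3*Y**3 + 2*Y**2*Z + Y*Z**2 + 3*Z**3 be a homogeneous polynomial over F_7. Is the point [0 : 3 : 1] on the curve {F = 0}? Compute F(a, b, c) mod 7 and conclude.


F(0,3,1) ≡ 0 (mod 7); P is on the curve.

Evaluate F(0, 3, 1) term-by-term (mod 7).
  -3*X**3 ↦ -3·0·1·1 = 0
  X**2*Z ↦ 1·0·1·1 = 0
  2*X*Y**2 ↦ 2·0·9·1 = 0
  X*Y*Z ↦ 1·0·3·1 = 0
  2*X*Z**2 ↦ 2·0·1·1 = 0
  3*Y**3 ↦ 3·1·27·1 = 81
  2*Y**2*Z ↦ 2·1·9·1 = 18
  Y*Z**2 ↦ 1·1·3·1 = 3
  3*Z**3 ↦ 3·1·1·1 = 3
Sum: F(0, 3, 1) = (0) + (0) + (0) + (0) + (0) + (81) + (18) + (3) + (3) = 105.
Reducing mod 7: 105 ≡ 0 (mod 7).
Since F(a, b, c) ≡ 0 (mod 7), P lies on the curve.


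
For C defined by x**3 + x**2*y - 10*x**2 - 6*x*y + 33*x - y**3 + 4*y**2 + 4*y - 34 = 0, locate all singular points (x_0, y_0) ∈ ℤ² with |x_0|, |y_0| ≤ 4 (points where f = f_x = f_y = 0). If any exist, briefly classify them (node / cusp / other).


Singular points: {(3, 1)}; classification: cusp.

Compute partial derivatives:
  f_x = 3*x**2 + 2*x*y - 20*x - 6*y + 33.
  f_y = x**2 - 6*x - 3*y**2 + 8*y + 4.
Scan x_0 ∈ {−4, ..., 4}. For each x_0, f_y(x_0, y) is a polynomial in y; find its integer roots y ∈ {−4, ..., 4}, then test f_x and f at those candidates.
  x = -4: f_y(-4, y) = -3*y**2 + 8*y + 44; no integer root y with |y| ≤ 4.
  x = -3: f_y(-3, y) = -3*y**2 + 8*y + 31; no integer root y with |y| ≤ 4.
  x = -2: f_y(-2, y) = -3*y**2 + 8*y + 20; no integer root y with |y| ≤ 4.
  x = -1: f_y(-1, y) = -3*y**2 + 8*y + 11; vanishes at y ∈ {-1}. (-1, -1): f_x = 64 ≠ 0.
  x = 0: f_y(0, y) = -3*y**2 + 8*y + 4; no integer root y with |y| ≤ 4.
  x = 1: f_y(1, y) = -3*y**2 + 8*y - 1; no integer root y with |y| ≤ 4.
  x = 2: f_y(2, y) = -3*y**2 + 8*y - 4; vanishes at y ∈ {2}. (2, 2): f_x = 1 ≠ 0.
  x = 3: f_y(3, y) = -3*y**2 + 8*y - 5; vanishes at y ∈ {1}. (3, 1): f_x = 0, f = 0 — SINGULAR.
  x = 4: f_y(4, y) = -3*y**2 + 8*y - 4; vanishes at y ∈ {2}. (4, 2): f_x = 5 ≠ 0.
Only singular point on the grid: (3, 1).
Classify: substitute x = 3 + u, y = 1 + v and expand: f = u**3 + u**2*v - v**3 + v**2.
No constant or linear terms (consistent with a singular point). Quadratic part: v**2. Cubic part: u**3 + u**2*v - v**3.
The quadratic part v**2 is a perfect square, so there is a single (double) tangent line v = 0, i.e. y = 1. Restricting the cubic part to that line (v = 0) leaves u**3 ≠ 0, so f is not divisible by v and the branch is v² ≈ -u**3 to lowest order — this is a cusp.
Classification: cusp.


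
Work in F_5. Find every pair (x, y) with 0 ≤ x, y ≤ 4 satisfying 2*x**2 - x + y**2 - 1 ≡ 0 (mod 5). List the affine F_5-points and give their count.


Affine F_5-points: {(0, 1), (0, 4), (1, 0), (2, 0), (3, 1), (3, 4)}; count = 6.

For each of the 25 pairs (x, y) ∈ F_5², evaluate f(x, y) mod 5. Record the zeros.
  x = 0: [0↦4, 1↦0, 2↦3, 3↦3, 4↦0]  zeros at y ∈ {1, 4}
  x = 1: [0↦0, 1↦1, 2↦4, 3↦4, 4↦1]  zeros at y ∈ {0}
  x = 2: [0↦0, 1↦1, 2↦4, 3↦4, 4↦1]  zeros at y ∈ {0}
  x = 3: [0↦4, 1↦0, 2↦3, 3↦3, 4↦0]  zeros at y ∈ {1, 4}
  x = 4: [0↦2, 1↦3, 2↦1, 3↦1, 4↦3]  zeros at y ∈ ∅
Collecting zeros: affine points = {(0, 1), (0, 4), (1, 0), (2, 0), (3, 1), (3, 4)}.
Total count |C(F_5)_aff| = 6.


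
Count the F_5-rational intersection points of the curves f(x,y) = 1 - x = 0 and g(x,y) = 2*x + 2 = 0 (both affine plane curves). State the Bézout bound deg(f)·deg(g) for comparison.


Common zeros: ∅; count = 0; Bézout bound = 1.

deg(f) = 1, deg(g) = 1, so Bézout bound = 1.
Scan x ∈ F_5. For each x, list the y ∈ F_5 with f(x, y) ≡ 0 and those with g(x, y) ≡ 0 (mod 5); the common zeros in that column are the intersection.
  x = 0: f ≡ 0 at y ∈ ∅; g ≡ 0 at y ∈ ∅; common: ∅.
  x = 1: f ≡ 0 at y ∈ {0, 1, 2, 3, 4}; g ≡ 0 at y ∈ ∅; common: ∅.
  x = 2: f ≡ 0 at y ∈ ∅; g ≡ 0 at y ∈ ∅; common: ∅.
  x = 3: f ≡ 0 at y ∈ ∅; g ≡ 0 at y ∈ ∅; common: ∅.
  x = 4: f ≡ 0 at y ∈ ∅; g ≡ 0 at y ∈ {0, 1, 2, 3, 4}; common: ∅.
Collecting: common zeros = ∅, so the count is 0.
Comparison with the Bézout bound: 0 ≤ 1 = deg(f)·deg(g), as expected for curves with no common component (the affine F_5-count falls short of the bound because intersections may lie at infinity, over extension fields, or carry multiplicity).


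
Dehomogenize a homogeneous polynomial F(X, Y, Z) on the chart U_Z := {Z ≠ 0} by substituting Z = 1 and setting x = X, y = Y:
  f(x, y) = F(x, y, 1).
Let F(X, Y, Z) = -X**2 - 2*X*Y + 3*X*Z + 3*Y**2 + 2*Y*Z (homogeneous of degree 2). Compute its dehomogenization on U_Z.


f(x, y) = -x**2 - 2*x*y + 3*x + 3*y**2 + 2*y

On U_Z we set Z = 1. Each monomial c·X^i·Y^j·Z^k in F becomes c·x^i·y^j·1^k = c·x^i·y^j.
Substituting Z = 1: F(X, Y, 1) = -x**2 - 2*x*y + 3*x + 3*y**2 + 2*y.
Note: deg(f) ≤ deg(F) = 2; strict inequality happens when F is divisible by Z (lost terms).


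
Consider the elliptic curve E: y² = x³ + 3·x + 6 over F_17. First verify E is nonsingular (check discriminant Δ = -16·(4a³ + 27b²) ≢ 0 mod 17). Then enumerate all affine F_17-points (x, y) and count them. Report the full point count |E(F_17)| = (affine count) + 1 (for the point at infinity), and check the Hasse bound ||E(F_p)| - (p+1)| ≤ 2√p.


Affine points = {(3, 5), (3, 12), (6, 6), (6, 11), (7, 8), (7, 9), (8, 7), (8, 10), (10, 4), (10, 13), (12, 6), (12, 11), (13, 7), (13, 10), (14, 2), (14, 15), (15, 3), (15, 14), (16, 6), (16, 11)}; affine count = 20; |E(F_17)| = 21.

Discriminant check: Δ ∝ 4a³ + 27b² = 4·3³ + 27·6² = 4·27 + 27·36 ≡ 9 (mod 17). Nonzero ⇒ E is nonsingular.
For each x ∈ F_17, compute rhs = x³ + 3·x + 6 mod 17, then count y ∈ F_17 with y² ≡ rhs.
  x = 0: rhs = 6, matching y values: none (0 points).
  x = 1: rhs = 10, matching y values: none (0 points).
  x = 2: rhs = 3, matching y values: none (0 points).
  x = 3: rhs = 8, matching y values: 5, 12 (2 points).
  x = 4: rhs = 14, matching y values: none (0 points).
  x = 5: rhs = 10, matching y values: none (0 points).
  x = 6: rhs = 2, matching y values: 6, 11 (2 points).
  x = 7: rhs = 13, matching y values: 8, 9 (2 points).
  x = 8: rhs = 15, matching y values: 7, 10 (2 points).
  x = 9: rhs = 14, matching y values: none (0 points).
  x = 10: rhs = 16, matching y values: 4, 13 (2 points).
  x = 11: rhs = 10, matching y values: none (0 points).
  x = 12: rhs = 2, matching y values: 6, 11 (2 points).
  x = 13: rhs = 15, matching y values: 7, 10 (2 points).
  x = 14: rhs = 4, matching y values: 2, 15 (2 points).
  x = 15: rhs = 9, matching y values: 3, 14 (2 points).
  x = 16: rhs = 2, matching y values: 6, 11 (2 points).
Total affine count: 20.
Full point count |E(F_17)| = 20 + 1 = 21.
Hasse bound: |21 − (17+1)| = |3| = 3 ≤ 2√17 ≈ 8.2462 ✓.


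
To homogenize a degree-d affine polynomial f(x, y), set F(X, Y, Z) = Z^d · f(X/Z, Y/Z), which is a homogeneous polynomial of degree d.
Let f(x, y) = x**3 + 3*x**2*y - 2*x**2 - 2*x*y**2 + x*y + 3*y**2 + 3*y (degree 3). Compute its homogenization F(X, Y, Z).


F(X, Y, Z) = X**3 + 3*X**2*Y - 2*X**2*Z - 2*X*Y**2 + X*Y*Z + 3*Y**2*Z + 3*Y*Z**2

deg(f) = 3.
Substitute x = X/Z, y = Y/Z into f, then multiply by Z^3.
  monomial 1·x^3·y^0 ↦ 1·X^3·Y^0·Z^0.
  monomial 3·x^2·y^1 ↦ 3·X^2·Y^1·Z^0.
  monomial -2·x^2·y^0 ↦ -2·X^2·Y^0·Z^1.
  monomial -2·x^1·y^2 ↦ -2·X^1·Y^2·Z^0.
  monomial 1·x^1·y^1 ↦ 1·X^1·Y^1·Z^1.
  monomial 3·x^0·y^2 ↦ 3·X^0·Y^2·Z^1.
  monomial 3·x^0·y^1 ↦ 3·X^0·Y^1·Z^2.
Collecting: F(X, Y, Z) = X**3 + 3*X**2*Y - 2*X**2*Z - 2*X*Y**2 + X*Y*Z + 3*Y**2*Z + 3*Y*Z**2.


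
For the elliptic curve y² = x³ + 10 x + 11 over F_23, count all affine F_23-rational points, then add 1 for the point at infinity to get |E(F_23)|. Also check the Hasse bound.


Affine points = {(2, 4), (2, 19), (4, 0), (5, 5), (5, 18), (9, 5), (9, 18), (11, 7), (11, 16), (16, 9), (16, 14), (20, 0), (21, 11), (21, 12), (22, 0)}; affine count = 15; |E(F_23)| = 16.

Discriminant check: Δ ∝ 4a³ + 27b² = 4·10³ + 27·11² = 4·1000 + 27·121 ≡ 22 (mod 23). Nonzero ⇒ E is nonsingular.
For each x ∈ F_23, compute rhs = x³ + 10·x + 11 mod 23, then count y ∈ F_23 with y² ≡ rhs.
  x = 0: rhs = 11, matching y values: none (0 points).
  x = 1: rhs = 22, matching y values: none (0 points).
  x = 2: rhs = 16, matching y values: 4, 19 (2 points).
  x = 3: rhs = 22, matching y values: none (0 points).
  x = 4: rhs = 0, matching y values: 0 (1 points).
  x = 5: rhs = 2, matching y values: 5, 18 (2 points).
  x = 6: rhs = 11, matching y values: none (0 points).
  x = 7: rhs = 10, matching y values: none (0 points).
  x = 8: rhs = 5, matching y values: none (0 points).
  x = 9: rhs = 2, matching y values: 5, 18 (2 points).
  x = 10: rhs = 7, matching y values: none (0 points).
  x = 11: rhs = 3, matching y values: 7, 16 (2 points).
  x = 12: rhs = 19, matching y values: none (0 points).
  x = 13: rhs = 15, matching y values: none (0 points).
  x = 14: rhs = 20, matching y values: none (0 points).
  x = 15: rhs = 17, matching y values: none (0 points).
  x = 16: rhs = 12, matching y values: 9, 14 (2 points).
  x = 17: rhs = 11, matching y values: none (0 points).
  x = 18: rhs = 20, matching y values: none (0 points).
  x = 19: rhs = 22, matching y values: none (0 points).
  x = 20: rhs = 0, matching y values: 0 (1 points).
  x = 21: rhs = 6, matching y values: 11, 12 (2 points).
  x = 22: rhs = 0, matching y values: 0 (1 points).
Total affine count: 15.
Full point count |E(F_23)| = 15 + 1 = 16.
Hasse bound: |16 − (23+1)| = |-8| = 8 ≤ 2√23 ≈ 9.5917 ✓.


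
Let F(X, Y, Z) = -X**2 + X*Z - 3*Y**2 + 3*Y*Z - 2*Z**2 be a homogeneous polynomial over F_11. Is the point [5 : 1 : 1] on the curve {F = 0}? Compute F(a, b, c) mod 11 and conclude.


F(5,1,1) ≡ 0 (mod 11); P is on the curve.

Evaluate F(5, 1, 1) term-by-term (mod 11).
  -X**2 ↦ -1·25·1·1 = -25
  X*Z ↦ 1·5·1·1 = 5
  -3*Y**2 ↦ -3·1·1·1 = -3
  3*Y*Z ↦ 3·1·1·1 = 3
  -2*Z**2 ↦ -2·1·1·1 = -2
Sum: F(5, 1, 1) = (-25) + (5) + (-3) + (3) + (-2) = -22.
Reducing mod 11: -22 ≡ 0 (mod 11).
Since F(a, b, c) ≡ 0 (mod 11), P lies on the curve.


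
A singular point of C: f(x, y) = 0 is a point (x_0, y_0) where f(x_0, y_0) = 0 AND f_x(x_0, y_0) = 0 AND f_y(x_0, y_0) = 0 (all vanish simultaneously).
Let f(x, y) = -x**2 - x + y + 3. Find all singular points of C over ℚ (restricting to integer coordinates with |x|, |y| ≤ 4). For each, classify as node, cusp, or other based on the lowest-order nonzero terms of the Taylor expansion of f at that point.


No singular points in the scanned grid; C is smooth there.

Compute partial derivatives:
  f_x = -2*x - 1.
  f_y = 1.
f_y = 1 is a nonzero constant, so f_y never vanishes: no point (x, y) can satisfy f = f_x = f_y = 0. In particular no (x, y) ∈ {−4, ..., 4}² is singular; the curve is smooth.


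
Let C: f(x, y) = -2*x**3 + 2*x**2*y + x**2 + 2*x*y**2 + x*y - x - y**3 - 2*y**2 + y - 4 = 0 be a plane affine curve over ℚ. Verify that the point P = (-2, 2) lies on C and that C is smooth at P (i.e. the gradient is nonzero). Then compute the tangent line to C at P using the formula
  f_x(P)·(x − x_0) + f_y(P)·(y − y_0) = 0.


Tangent line at P: -35*x - 29*y - 12 = 0.

Step 1: f(-2, 2) = 0, so P lies on C.
Step 2: partial derivatives
  f_x(x, y) = -6*x**2 + 4*x*y + 2*x + 2*y**2 + y - 1, f_y(x, y) = 2*x**2 + 4*x*y + x - 3*y**2 - 4*y + 1.
  f_x(P) = -35, f_y(P) = -29 (gradient nonzero, so P is smooth).
Step 3: tangent line at P: -35·(x − -2) + -29·(y − 2) = 0.
Expanding: -35*x - 29*y - 12 = 0.


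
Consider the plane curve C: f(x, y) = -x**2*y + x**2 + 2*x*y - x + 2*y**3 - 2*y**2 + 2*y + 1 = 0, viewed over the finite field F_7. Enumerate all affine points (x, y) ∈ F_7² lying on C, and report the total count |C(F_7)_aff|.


Affine F_7-points: {(0, 4), (3, 0), (4, 1), (5, 0), (6, 6)}; count = 5.

For each of the 49 pairs (x, y) ∈ F_7², evaluate f(x, y) mod 7. Record the zeros.
  x = 0: [0↦1, 1↦3, 2↦6, 3↦1, 4↦0, 5↦1, 6↦2]  zeros at y ∈ {4}
  x = 1: [0↦1, 1↦4, 2↦1, 3↦4, 4↦4, 5↦6, 6↦1]  zeros at y ∈ ∅
  x = 2: [0↦3, 1↦5, 2↦1, 3↦3, 4↦2, 5↦3, 6↦4]  zeros at y ∈ ∅
  x = 3: [0↦0, 1↦6, 2↦6, 3↦5, 4↦1, 5↦6, 6↦4]  zeros at y ∈ {0}
  x = 4: [0↦6, 1↦0, 2↦2, 3↦3, 4↦1, 5↦1, 6↦1]  zeros at y ∈ {1}
  x = 5: [0↦0, 1↦1, 2↦3, 3↦4, 4↦2, 5↦2, 6↦2]  zeros at y ∈ {0}
  x = 6: [0↦3, 1↦2, 2↦2, 3↦1, 4↦4, 5↦2, 6↦0]  zeros at y ∈ {6}
Collecting zeros: affine points = {(0, 4), (3, 0), (4, 1), (5, 0), (6, 6)}.
Total count |C(F_7)_aff| = 5.


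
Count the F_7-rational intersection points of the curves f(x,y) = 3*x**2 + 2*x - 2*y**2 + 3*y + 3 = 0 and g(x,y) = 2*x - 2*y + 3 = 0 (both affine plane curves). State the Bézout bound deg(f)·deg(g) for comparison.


Common zeros: ∅; count = 0; Bézout bound = 2.

deg(f) = 2, deg(g) = 1, so Bézout bound = 2.
Scan x ∈ F_7. For each x, list the y ∈ F_7 with f(x, y) ≡ 0 and those with g(x, y) ≡ 0 (mod 7); the common zeros in that column are the intersection.
  x = 0: f ≡ 0 at y ∈ ∅; g ≡ 0 at y ∈ {5}; common: ∅.
  x = 1: f ≡ 0 at y ∈ ∅; g ≡ 0 at y ∈ {6}; common: ∅.
  x = 2: f ≡ 0 at y ∈ {6}; g ≡ 0 at y ∈ {0}; common: ∅.
  x = 3: f ≡ 0 at y ∈ ∅; g ≡ 0 at y ∈ {1}; common: ∅.
  x = 4: f ≡ 0 at y ∈ ∅; g ≡ 0 at y ∈ {2}; common: ∅.
  x = 5: f ≡ 0 at y ∈ ∅; g ≡ 0 at y ∈ {3}; common: ∅.
  x = 6: f ≡ 0 at y ∈ ∅; g ≡ 0 at y ∈ {4}; common: ∅.
Collecting: common zeros = ∅, so the count is 0.
Comparison with the Bézout bound: 0 ≤ 2 = deg(f)·deg(g), as expected for curves with no common component (the affine F_7-count falls short of the bound because intersections may lie at infinity, over extension fields, or carry multiplicity).


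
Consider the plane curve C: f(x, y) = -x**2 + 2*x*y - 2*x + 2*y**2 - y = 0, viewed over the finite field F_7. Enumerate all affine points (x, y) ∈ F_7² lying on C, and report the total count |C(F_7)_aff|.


Affine F_7-points: {(0, 0), (0, 4), (1, 1), (1, 2), (5, 0), (5, 6), (6, 1), (6, 4)}; count = 8.

For each of the 49 pairs (x, y) ∈ F_7², evaluate f(x, y) mod 7. Record the zeros.
  x = 0: [0↦0, 1↦1, 2↦6, 3↦1, 4↦0, 5↦3, 6↦3]  zeros at y ∈ {0, 4}
  x = 1: [0↦4, 1↦0, 2↦0, 3↦4, 4↦5, 5↦3, 6↦5]  zeros at y ∈ {1, 2}
  x = 2: [0↦6, 1↦4, 2↦6, 3↦5, 4↦1, 5↦1, 6↦5]  zeros at y ∈ ∅
  x = 3: [0↦6, 1↦6, 2↦3, 3↦4, 4↦2, 5↦4, 6↦3]  zeros at y ∈ ∅
  x = 4: [0↦4, 1↦6, 2↦5, 3↦1, 4↦1, 5↦5, 6↦6]  zeros at y ∈ ∅
  x = 5: [0↦0, 1↦4, 2↦5, 3↦3, 4↦5, 5↦4, 6↦0]  zeros at y ∈ {0, 6}
  x = 6: [0↦1, 1↦0, 2↦3, 3↦3, 4↦0, 5↦1, 6↦6]  zeros at y ∈ {1, 4}
Collecting zeros: affine points = {(0, 0), (0, 4), (1, 1), (1, 2), (5, 0), (5, 6), (6, 1), (6, 4)}.
Total count |C(F_7)_aff| = 8.


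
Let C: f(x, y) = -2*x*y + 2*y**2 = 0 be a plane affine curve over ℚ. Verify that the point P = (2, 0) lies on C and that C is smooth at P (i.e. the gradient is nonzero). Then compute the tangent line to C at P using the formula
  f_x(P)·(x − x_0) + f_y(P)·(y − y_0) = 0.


Tangent line at P: -4*y = 0.

Step 1: f(2, 0) = 0, so P lies on C.
Step 2: partial derivatives
  f_x(x, y) = -2*y, f_y(x, y) = -2*x + 4*y.
  f_x(P) = 0, f_y(P) = -4 (gradient nonzero, so P is smooth).
Step 3: tangent line at P: 0·(x − 2) + -4·(y − 0) = 0.
Expanding: -4*y = 0.


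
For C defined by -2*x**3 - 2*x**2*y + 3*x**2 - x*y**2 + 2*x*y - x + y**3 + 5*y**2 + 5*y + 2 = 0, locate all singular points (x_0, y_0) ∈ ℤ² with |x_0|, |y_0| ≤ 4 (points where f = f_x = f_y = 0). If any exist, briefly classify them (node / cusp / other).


Singular points: {(1, -1)}; classification: node.

Compute partial derivatives:
  f_x = -6*x**2 - 4*x*y + 6*x - y**2 + 2*y - 1.
  f_y = -2*x**2 - 2*x*y + 2*x + 3*y**2 + 10*y + 5.
Scan x_0 ∈ {−4, ..., 4}. For each x_0, f_y(x_0, y) is a polynomial in y; find its integer roots y ∈ {−4, ..., 4}, then test f_x and f at those candidates.
  x = -4: f_y(-4, y) = 3*y**2 + 18*y - 35; no integer root y with |y| ≤ 4.
  x = -3: f_y(-3, y) = 3*y**2 + 16*y - 19; vanishes at y ∈ {1}. (-3, 1): f_x = -60 ≠ 0.
  x = -2: f_y(-2, y) = 3*y**2 + 14*y - 7; no integer root y with |y| ≤ 4.
  x = -1: f_y(-1, y) = 3*y**2 + 12*y + 1; no integer root y with |y| ≤ 4.
  x = 0: f_y(0, y) = 3*y**2 + 10*y + 5; no integer root y with |y| ≤ 4.
  x = 1: f_y(1, y) = 3*y**2 + 8*y + 5; vanishes at y ∈ {-1}. (1, -1): f_x = 0, f = 0 — SINGULAR.
  x = 2: f_y(2, y) = 3*y**2 + 6*y + 1; no integer root y with |y| ≤ 4.
  x = 3: f_y(3, y) = 3*y**2 + 4*y - 7; vanishes at y ∈ {1}. (3, 1): f_x = -48 ≠ 0.
  x = 4: f_y(4, y) = 3*y**2 + 2*y - 19; no integer root y with |y| ≤ 4.
Only singular point on the grid: (1, -1).
Classify: substitute x = 1 + u, y = -1 + v and expand: f = -2*u**3 - 2*u**2*v - u**2 - u*v**2 + v**3 + v**2.
No constant or linear terms (consistent with a singular point). Quadratic part: -u**2 + v**2. Cubic part: -2*u**3 - 2*u**2*v - u*v**2 + v**3.
The quadratic part v**2 - u**2 = (v − u)(v + u) splits into two distinct linear factors, so there are two distinct tangent lines y − -1 = ±(x − 1) — this is a node (ordinary double point).
Classification: node.


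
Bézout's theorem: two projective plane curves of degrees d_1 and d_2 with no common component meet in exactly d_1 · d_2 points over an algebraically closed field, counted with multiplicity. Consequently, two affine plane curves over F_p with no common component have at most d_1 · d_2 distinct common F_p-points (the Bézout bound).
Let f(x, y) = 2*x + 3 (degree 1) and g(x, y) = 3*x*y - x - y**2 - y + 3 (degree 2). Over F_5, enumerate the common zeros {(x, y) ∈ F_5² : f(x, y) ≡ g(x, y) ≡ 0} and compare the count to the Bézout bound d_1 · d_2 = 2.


Common zeros: ∅; count = 0; Bézout bound = 2.

deg(f) = 1, deg(g) = 2, so Bézout bound = 2.
Scan x ∈ F_5. For each x, list the y ∈ F_5 with f(x, y) ≡ 0 and those with g(x, y) ≡ 0 (mod 5); the common zeros in that column are the intersection.
  x = 0: f ≡ 0 at y ∈ ∅; g ≡ 0 at y ∈ ∅; common: ∅.
  x = 1: f ≡ 0 at y ∈ {0, 1, 2, 3, 4}; g ≡ 0 at y ∈ ∅; common: ∅.
  x = 2: f ≡ 0 at y ∈ ∅; g ≡ 0 at y ∈ {1, 4}; common: ∅.
  x = 3: f ≡ 0 at y ∈ ∅; g ≡ 0 at y ∈ {0, 3}; common: ∅.
  x = 4: f ≡ 0 at y ∈ ∅; g ≡ 0 at y ∈ ∅; common: ∅.
Collecting: common zeros = ∅, so the count is 0.
Comparison with the Bézout bound: 0 ≤ 2 = deg(f)·deg(g), as expected for curves with no common component (the affine F_5-count falls short of the bound because intersections may lie at infinity, over extension fields, or carry multiplicity).
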